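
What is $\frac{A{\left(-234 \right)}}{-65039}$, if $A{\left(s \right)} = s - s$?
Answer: $0$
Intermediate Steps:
$A{\left(s \right)} = 0$
$\frac{A{\left(-234 \right)}}{-65039} = \frac{0}{-65039} = 0 \left(- \frac{1}{65039}\right) = 0$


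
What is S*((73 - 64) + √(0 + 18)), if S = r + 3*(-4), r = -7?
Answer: -171 - 57*√2 ≈ -251.61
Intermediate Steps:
S = -19 (S = -7 + 3*(-4) = -7 - 12 = -19)
S*((73 - 64) + √(0 + 18)) = -19*((73 - 64) + √(0 + 18)) = -19*(9 + √18) = -19*(9 + 3*√2) = -171 - 57*√2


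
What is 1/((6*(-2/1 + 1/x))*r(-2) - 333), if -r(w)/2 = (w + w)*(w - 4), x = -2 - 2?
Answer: 1/315 ≈ 0.0031746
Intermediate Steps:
x = -4
r(w) = -4*w*(-4 + w) (r(w) = -2*(w + w)*(w - 4) = -2*2*w*(-4 + w) = -4*w*(-4 + w))
1/((6*(-2/1 + 1/x))*r(-2) - 333) = 1/((6*(-2/1 + 1/(-4)))*(4*(-2)*(4 - 1*(-2))) - 333) = 1/((6*(-2*1 + 1*(-1/4)))*(4*(-2)*(4 + 2)) - 333) = 1/((6*(-2 - 1/4))*(4*(-2)*6) - 333) = 1/((6*(-9/4))*(-48) - 333) = 1/(-27/2*(-48) - 333) = 1/(648 - 333) = 1/315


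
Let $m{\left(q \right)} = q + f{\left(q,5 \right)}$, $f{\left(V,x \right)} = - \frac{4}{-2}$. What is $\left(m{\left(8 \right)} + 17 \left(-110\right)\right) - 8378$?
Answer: $-10238$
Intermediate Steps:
$f{\left(V,x \right)} = 2$ ($f{\left(V,x \right)} = \left(-4\right) \left(- \frac{1}{2}\right) = 2$)
$m{\left(q \right)} = 2 + q$ ($m{\left(q \right)} = q + 2 = 2 + q$)
$\left(m{\left(8 \right)} + 17 \left(-110\right)\right) - 8378 = \left(\left(2 + 8\right) + 17 \left(-110\right)\right) - 8378 = \left(10 - 1870\right) - 8378 = -1860 - 8378 = -10238$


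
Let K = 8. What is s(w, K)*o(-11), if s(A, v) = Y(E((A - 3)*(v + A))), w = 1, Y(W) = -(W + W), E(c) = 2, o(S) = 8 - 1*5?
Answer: -12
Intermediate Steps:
o(S) = 3 (o(S) = 8 - 5 = 3)
Y(W) = -2*W
s(A, v) = -4 (s(A, v) = -2*2 = -4)
s(w, K)*o(-11) = -4*3 = -12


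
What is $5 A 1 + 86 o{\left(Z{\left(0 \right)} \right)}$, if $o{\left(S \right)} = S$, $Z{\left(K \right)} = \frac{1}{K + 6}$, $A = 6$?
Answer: $\frac{133}{3} \approx 44.333$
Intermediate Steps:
$Z{\left(K \right)} = \frac{1}{6 + K}$
$5 A 1 + 86 o{\left(Z{\left(0 \right)} \right)} = 5 \cdot 6 \cdot 1 + \frac{86}{6 + 0} = 30 \cdot 1 + \frac{86}{6} = 30 + 86 \cdot \frac{1}{6} = 30 + \frac{43}{3} = \frac{133}{3}$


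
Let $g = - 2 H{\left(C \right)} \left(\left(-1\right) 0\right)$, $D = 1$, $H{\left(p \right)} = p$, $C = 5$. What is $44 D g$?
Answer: $0$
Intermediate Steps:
$g = 0$ ($g = \left(-2\right) 5 \left(\left(-1\right) 0\right) = \left(-10\right) 0 = 0$)
$44 D g = 44 \cdot 1 \cdot 0 = 44 \cdot 0 = 0$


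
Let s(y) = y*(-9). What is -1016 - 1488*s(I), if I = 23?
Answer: 307000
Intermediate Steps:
s(y) = -9*y
-1016 - 1488*s(I) = -1016 - (-13392)*23 = -1016 - 1488*(-207) = -1016 + 308016 = 307000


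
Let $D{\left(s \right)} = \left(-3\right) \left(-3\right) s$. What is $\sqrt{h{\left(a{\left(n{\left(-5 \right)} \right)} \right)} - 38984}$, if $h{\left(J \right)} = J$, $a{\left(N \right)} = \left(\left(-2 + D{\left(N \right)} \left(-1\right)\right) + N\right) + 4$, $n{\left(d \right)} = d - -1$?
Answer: $5 i \sqrt{1558} \approx 197.36 i$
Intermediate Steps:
$D{\left(s \right)} = 9 s$
$n{\left(d \right)} = 1 + d$ ($n{\left(d \right)} = d + 1 = 1 + d$)
$a{\left(N \right)} = 2 - 8 N$ ($a{\left(N \right)} = \left(\left(-2 + 9 N \left(-1\right)\right) + N\right) + 4 = \left(\left(-2 - 9 N\right) + N\right) + 4 = \left(-2 - 8 N\right) + 4 = 2 - 8 N$)
$\sqrt{h{\left(a{\left(n{\left(-5 \right)} \right)} \right)} - 38984} = \sqrt{\left(2 - 8 \left(1 - 5\right)\right) - 38984} = \sqrt{\left(2 - -32\right) - 38984} = \sqrt{\left(2 + 32\right) - 38984} = \sqrt{34 - 38984} = \sqrt{-38950} = 5 i \sqrt{1558}$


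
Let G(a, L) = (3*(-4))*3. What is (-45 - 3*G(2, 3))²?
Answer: 3969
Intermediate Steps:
G(a, L) = -36 (G(a, L) = -12*3 = -36)
(-45 - 3*G(2, 3))² = (-45 - 3*(-36))² = (-45 + 108)² = 63² = 3969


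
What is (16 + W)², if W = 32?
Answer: 2304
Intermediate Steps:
(16 + W)² = (16 + 32)² = 48² = 2304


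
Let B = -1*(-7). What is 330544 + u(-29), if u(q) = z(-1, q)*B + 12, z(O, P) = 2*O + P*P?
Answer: 336429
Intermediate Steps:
B = 7
z(O, P) = P² + 2*O (z(O, P) = 2*O + P² = P² + 2*O)
u(q) = -2 + 7*q² (u(q) = (q² + 2*(-1))*7 + 12 = (q² - 2)*7 + 12 = (-2 + q²)*7 + 12 = (-14 + 7*q²) + 12 = -2 + 7*q²)
330544 + u(-29) = 330544 + (-2 + 7*(-29)²) = 330544 + (-2 + 7*841) = 330544 + (-2 + 5887) = 330544 + 5885 = 336429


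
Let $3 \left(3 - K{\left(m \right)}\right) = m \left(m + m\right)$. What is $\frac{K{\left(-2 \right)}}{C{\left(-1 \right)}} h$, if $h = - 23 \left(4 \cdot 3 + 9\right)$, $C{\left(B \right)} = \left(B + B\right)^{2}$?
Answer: $- \frac{161}{4} \approx -40.25$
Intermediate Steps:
$C{\left(B \right)} = 4 B^{2}$ ($C{\left(B \right)} = \left(2 B\right)^{2} = 4 B^{2}$)
$K{\left(m \right)} = 3 - \frac{2 m^{2}}{3}$ ($K{\left(m \right)} = 3 - \frac{m \left(m + m\right)}{3} = 3 - \frac{m 2 m}{3} = 3 - \frac{2 m^{2}}{3}$)
$h = -483$ ($h = - 23 \left(12 + 9\right) = \left(-23\right) 21 = -483$)
$\frac{K{\left(-2 \right)}}{C{\left(-1 \right)}} h = \frac{3 - \frac{2 \left(-2\right)^{2}}{3}}{4 \left(-1\right)^{2}} \left(-483\right) = \frac{3 - \frac{8}{3}}{4 \cdot 1} \left(-483\right) = \frac{3 - \frac{8}{3}}{4} \left(-483\right) = \frac{1}{3} \cdot \frac{1}{4} \left(-483\right) = \frac{1}{12} \left(-483\right) = - \frac{161}{4}$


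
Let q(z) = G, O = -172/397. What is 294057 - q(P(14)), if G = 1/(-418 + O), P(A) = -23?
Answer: 48848161123/166118 ≈ 2.9406e+5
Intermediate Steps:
O = -172/397 (O = -172*1/397 = -172/397 ≈ -0.43325)
G = -397/166118 (G = 1/(-418 - 172/397) = 1/(-166118/397) = -397/166118 ≈ -0.0023899)
q(z) = -397/166118
294057 - q(P(14)) = 294057 - 1*(-397/166118) = 294057 + 397/166118 = 48848161123/166118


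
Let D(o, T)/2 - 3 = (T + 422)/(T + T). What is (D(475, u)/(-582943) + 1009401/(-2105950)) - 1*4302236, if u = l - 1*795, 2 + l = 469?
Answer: -433094110822169872501/100667202489700 ≈ -4.3022e+6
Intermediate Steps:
l = 467 (l = -2 + 469 = 467)
u = -328 (u = 467 - 1*795 = 467 - 795 = -328)
D(o, T) = 6 + (422 + T)/T (D(o, T) = 6 + 2*((T + 422)/(T + T)) = 6 + 2*((422 + T)/((2*T))) = 6 + 2*((422 + T)*(1/(2*T))) = 6 + 2*((422 + T)/(2*T)) = 6 + (422 + T)/T)
(D(475, u)/(-582943) + 1009401/(-2105950)) - 1*4302236 = ((7 + 422/(-328))/(-582943) + 1009401/(-2105950)) - 1*4302236 = ((7 + 422*(-1/328))*(-1/582943) + 1009401*(-1/2105950)) - 4302236 = ((7 - 211/164)*(-1/582943) - 1009401/2105950) - 4302236 = ((937/164)*(-1/582943) - 1009401/2105950) - 4302236 = (-937/95602652 - 1009401/2105950) - 4302236 = -48251692903301/100667202489700 - 4302236 = -433094110822169872501/100667202489700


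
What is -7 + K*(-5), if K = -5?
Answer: 18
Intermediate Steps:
-7 + K*(-5) = -7 - 5*(-5) = -7 + 25 = 18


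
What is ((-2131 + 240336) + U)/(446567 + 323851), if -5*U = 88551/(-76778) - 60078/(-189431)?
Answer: 1018966973335691/3295606500760860 ≈ 0.30919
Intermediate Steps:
U = 715390341/4277686270 (U = -(88551/(-76778) - 60078/(-189431))/5 = -(88551*(-1/76778) - 60078*(-1/189431))/5 = -(-88551/76778 + 3534/11143)/5 = -⅕*(-715390341/855537254) = 715390341/4277686270 ≈ 0.16724)
((-2131 + 240336) + U)/(446567 + 323851) = ((-2131 + 240336) + 715390341/4277686270)/(446567 + 323851) = (238205 + 715390341/4277686270)/770418 = (1018966973335691/4277686270)*(1/770418) = 1018966973335691/3295606500760860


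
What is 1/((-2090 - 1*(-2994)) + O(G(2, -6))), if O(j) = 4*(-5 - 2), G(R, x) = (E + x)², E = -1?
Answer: 1/876 ≈ 0.0011416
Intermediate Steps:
G(R, x) = (-1 + x)²
O(j) = -28 (O(j) = 4*(-7) = -28)
1/((-2090 - 1*(-2994)) + O(G(2, -6))) = 1/((-2090 - 1*(-2994)) - 28) = 1/((-2090 + 2994) - 28) = 1/(904 - 28) = 1/876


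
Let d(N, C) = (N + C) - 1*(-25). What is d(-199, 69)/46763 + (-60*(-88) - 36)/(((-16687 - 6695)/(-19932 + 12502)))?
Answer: 303670095475/182235411 ≈ 1666.4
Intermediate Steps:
d(N, C) = 25 + C + N (d(N, C) = (C + N) + 25 = 25 + C + N)
d(-199, 69)/46763 + (-60*(-88) - 36)/(((-16687 - 6695)/(-19932 + 12502))) = (25 + 69 - 199)/46763 + (-60*(-88) - 36)/(((-16687 - 6695)/(-19932 + 12502))) = -105*1/46763 + (5280 - 36)/((-23382/(-7430))) = -105/46763 + 5244/((-23382*(-1/7430))) = -105/46763 + 5244/(11691/3715) = -105/46763 + 5244*(3715/11691) = -105/46763 + 6493820/3897 = 303670095475/182235411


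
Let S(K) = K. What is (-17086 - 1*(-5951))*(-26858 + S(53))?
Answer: 298473675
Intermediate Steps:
(-17086 - 1*(-5951))*(-26858 + S(53)) = (-17086 - 1*(-5951))*(-26858 + 53) = (-17086 + 5951)*(-26805) = -11135*(-26805) = 298473675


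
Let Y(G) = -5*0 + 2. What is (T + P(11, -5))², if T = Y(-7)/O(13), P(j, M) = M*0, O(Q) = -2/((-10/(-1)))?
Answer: 100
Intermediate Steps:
O(Q) = -⅕ (O(Q) = -2/((-10*(-1))) = -2/10 = -2*⅒ = -⅕)
Y(G) = 2 (Y(G) = 0 + 2 = 2)
P(j, M) = 0
T = -10 (T = 2/(-⅕) = 2*(-5) = -10)
(T + P(11, -5))² = (-10 + 0)² = (-10)² = 100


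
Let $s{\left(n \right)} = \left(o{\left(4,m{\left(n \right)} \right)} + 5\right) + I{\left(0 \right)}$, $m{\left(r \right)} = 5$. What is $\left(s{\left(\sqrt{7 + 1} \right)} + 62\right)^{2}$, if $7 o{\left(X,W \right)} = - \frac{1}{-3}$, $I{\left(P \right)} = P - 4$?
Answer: $\frac{1752976}{441} \approx 3975.0$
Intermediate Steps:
$I{\left(P \right)} = -4 + P$
$o{\left(X,W \right)} = \frac{1}{21}$ ($o{\left(X,W \right)} = \frac{\left(-1\right) \frac{1}{-3}}{7} = \frac{\left(-1\right) \left(- \frac{1}{3}\right)}{7} = \frac{1}{7} \cdot \frac{1}{3} = \frac{1}{21}$)
$s{\left(n \right)} = \frac{22}{21}$ ($s{\left(n \right)} = \left(\frac{1}{21} + 5\right) + \left(-4 + 0\right) = \frac{106}{21} - 4 = \frac{22}{21}$)
$\left(s{\left(\sqrt{7 + 1} \right)} + 62\right)^{2} = \left(\frac{22}{21} + 62\right)^{2} = \left(\frac{1324}{21}\right)^{2} = \frac{1752976}{441}$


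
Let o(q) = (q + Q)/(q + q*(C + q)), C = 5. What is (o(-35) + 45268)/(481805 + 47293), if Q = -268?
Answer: 45946717/537034470 ≈ 0.085556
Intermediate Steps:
o(q) = (-268 + q)/(q + q*(5 + q)) (o(q) = (q - 268)/(q + q*(5 + q)) = (-268 + q)/(q + q*(5 + q)))
(o(-35) + 45268)/(481805 + 47293) = ((-268 - 35)/((-35)*(6 - 35)) + 45268)/(481805 + 47293) = (-1/35*(-303)/(-29) + 45268)/529098 = (-1/35*(-1/29)*(-303) + 45268)*(1/529098) = (-303/1015 + 45268)*(1/529098) = (45946717/1015)*(1/529098) = 45946717/537034470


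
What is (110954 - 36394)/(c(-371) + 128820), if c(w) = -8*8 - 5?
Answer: 74560/128751 ≈ 0.57910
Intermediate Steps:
c(w) = -69 (c(w) = -64 - 5 = -69)
(110954 - 36394)/(c(-371) + 128820) = (110954 - 36394)/(-69 + 128820) = 74560/128751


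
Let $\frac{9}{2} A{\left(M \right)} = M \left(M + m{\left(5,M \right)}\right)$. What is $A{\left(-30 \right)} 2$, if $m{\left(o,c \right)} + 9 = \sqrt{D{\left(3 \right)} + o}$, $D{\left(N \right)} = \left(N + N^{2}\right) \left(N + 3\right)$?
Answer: $520 - \frac{40 \sqrt{77}}{3} \approx 403.0$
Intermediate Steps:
$D{\left(N \right)} = \left(3 + N\right) \left(N + N^{2}\right)$ ($D{\left(N \right)} = \left(N + N^{2}\right) \left(3 + N\right) = \left(3 + N\right) \left(N + N^{2}\right)$)
$m{\left(o,c \right)} = -9 + \sqrt{72 + o}$ ($m{\left(o,c \right)} = -9 + \sqrt{3 \left(3 + 3^{2} + 4 \cdot 3\right) + o} = -9 + \sqrt{3 \left(3 + 9 + 12\right) + o} = -9 + \sqrt{3 \cdot 24 + o} = -9 + \sqrt{72 + o}$)
$A{\left(M \right)} = \frac{2 M \left(-9 + M + \sqrt{77}\right)}{9}$ ($A{\left(M \right)} = \frac{2 M \left(M - \left(9 - \sqrt{72 + 5}\right)\right)}{9} = \frac{2 M \left(M - \left(9 - \sqrt{77}\right)\right)}{9} = \frac{2 M \left(-9 + M + \sqrt{77}\right)}{9}$)
$A{\left(-30 \right)} 2 = \frac{2}{9} \left(-30\right) \left(-9 - 30 + \sqrt{77}\right) 2 = \frac{2}{9} \left(-30\right) \left(-39 + \sqrt{77}\right) 2 = \left(260 - \frac{20 \sqrt{77}}{3}\right) 2 = 520 - \frac{40 \sqrt{77}}{3}$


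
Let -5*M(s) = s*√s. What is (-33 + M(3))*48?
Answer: -1584 - 144*√3/5 ≈ -1633.9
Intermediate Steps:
M(s) = -s^(3/2)/5 (M(s) = -s*√s/5 = -s^(3/2)/5)
(-33 + M(3))*48 = (-33 - 3*√3/5)*48 = -1584 - 144*√3/5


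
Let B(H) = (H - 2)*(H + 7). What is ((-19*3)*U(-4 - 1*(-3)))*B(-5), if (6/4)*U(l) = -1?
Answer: -532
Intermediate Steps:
U(l) = -⅔ (U(l) = (⅔)*(-1) = -⅔)
B(H) = (-2 + H)*(7 + H)
((-19*3)*U(-4 - 1*(-3)))*B(-5) = (-19*3*(-⅔))*(-14 + (-5)² + 5*(-5)) = (-57*(-⅔))*(-14 + 25 - 25) = 38*(-14) = -532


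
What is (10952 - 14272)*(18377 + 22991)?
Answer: -137341760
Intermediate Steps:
(10952 - 14272)*(18377 + 22991) = -3320*41368 = -137341760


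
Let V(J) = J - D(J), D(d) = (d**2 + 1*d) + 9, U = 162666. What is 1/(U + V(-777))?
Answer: -1/441072 ≈ -2.2672e-6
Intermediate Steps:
D(d) = 9 + d + d**2 (D(d) = (d**2 + d) + 9 = (d + d**2) + 9 = 9 + d + d**2)
V(J) = -9 - J**2 (V(J) = J - (9 + J + J**2) = J + (-9 - J - J**2) = -9 - J**2)
1/(U + V(-777)) = 1/(162666 + (-9 - 1*(-777)**2)) = 1/(162666 + (-9 - 1*603729)) = 1/(162666 + (-9 - 603729)) = 1/(162666 - 603738) = 1/(-441072) = -1/441072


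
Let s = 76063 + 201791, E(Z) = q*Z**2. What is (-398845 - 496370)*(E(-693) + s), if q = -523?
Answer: 224602615695195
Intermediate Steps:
E(Z) = -523*Z**2
s = 277854
(-398845 - 496370)*(E(-693) + s) = (-398845 - 496370)*(-523*(-693)**2 + 277854) = -895215*(-523*480249 + 277854) = -895215*(-251170227 + 277854) = -895215*(-250892373) = 224602615695195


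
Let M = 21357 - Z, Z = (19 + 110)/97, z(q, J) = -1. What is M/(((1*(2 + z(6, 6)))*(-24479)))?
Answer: -2071500/2374463 ≈ -0.87241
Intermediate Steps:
Z = 129/97 (Z = (1/97)*129 = 129/97 ≈ 1.3299)
M = 2071500/97 (M = 21357 - 1*129/97 = 21357 - 129/97 = 2071500/97 ≈ 21356.)
M/(((1*(2 + z(6, 6)))*(-24479))) = 2071500/(97*(((1*(2 - 1))*(-24479)))) = 2071500/(97*(((1*1)*(-24479)))) = 2071500/(97*((1*(-24479)))) = (2071500/97)/(-24479) = (2071500/97)*(-1/24479) = -2071500/2374463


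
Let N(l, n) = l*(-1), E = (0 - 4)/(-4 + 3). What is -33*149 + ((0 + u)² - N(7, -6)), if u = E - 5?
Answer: -4909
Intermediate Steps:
E = 4 (E = -4/(-1) = -4*(-1) = 4)
N(l, n) = -l
u = -1 (u = 4 - 5 = -1)
-33*149 + ((0 + u)² - N(7, -6)) = -33*149 + ((0 - 1)² - (-1)*7) = -4917 + ((-1)² - 1*(-7)) = -4917 + (1 + 7) = -4917 + 8 = -4909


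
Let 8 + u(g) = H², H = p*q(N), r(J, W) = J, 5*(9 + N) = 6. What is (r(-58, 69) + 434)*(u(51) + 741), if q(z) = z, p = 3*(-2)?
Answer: 27478456/25 ≈ 1.0991e+6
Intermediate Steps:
N = -39/5 (N = -9 + (⅕)*6 = -9 + 6/5 = -39/5 ≈ -7.8000)
p = -6
H = 234/5 (H = -6*(-39/5) = 234/5 ≈ 46.800)
u(g) = 54556/25 (u(g) = -8 + (234/5)² = -8 + 54756/25 = 54556/25)
(r(-58, 69) + 434)*(u(51) + 741) = (-58 + 434)*(54556/25 + 741) = 376*(73081/25) = 27478456/25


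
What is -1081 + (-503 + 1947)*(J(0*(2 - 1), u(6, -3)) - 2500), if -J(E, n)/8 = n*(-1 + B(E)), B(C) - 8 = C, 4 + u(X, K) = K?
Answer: -3045033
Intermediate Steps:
u(X, K) = -4 + K
B(C) = 8 + C
J(E, n) = -8*n*(7 + E) (J(E, n) = -8*n*(-1 + (8 + E)) = -8*n*(7 + E))
-1081 + (-503 + 1947)*(J(0*(2 - 1), u(6, -3)) - 2500) = -1081 + (-503 + 1947)*(-8*(-4 - 3)*(7 + 0*(2 - 1)) - 2500) = -1081 + 1444*(-8*(-7)*(7 + 0*1) - 2500) = -1081 + 1444*(-8*(-7)*(7 + 0) - 2500) = -1081 + 1444*(-8*(-7)*7 - 2500) = -1081 + 1444*(392 - 2500) = -1081 + 1444*(-2108) = -1081 - 3043952 = -3045033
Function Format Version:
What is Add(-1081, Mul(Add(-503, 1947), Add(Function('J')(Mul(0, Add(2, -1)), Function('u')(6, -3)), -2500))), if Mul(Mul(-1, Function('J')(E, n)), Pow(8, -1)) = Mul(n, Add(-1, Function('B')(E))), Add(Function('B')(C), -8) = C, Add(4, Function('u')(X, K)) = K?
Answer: -3045033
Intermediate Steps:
Function('u')(X, K) = Add(-4, K)
Function('B')(C) = Add(8, C)
Function('J')(E, n) = Mul(-8, n, Add(7, E)) (Function('J')(E, n) = Mul(-8, Mul(n, Add(-1, Add(8, E)))) = Mul(-8, Mul(n, Add(7, E))) = Mul(-8, n, Add(7, E)))
Add(-1081, Mul(Add(-503, 1947), Add(Function('J')(Mul(0, Add(2, -1)), Function('u')(6, -3)), -2500))) = Add(-1081, Mul(Add(-503, 1947), Add(Mul(-8, Add(-4, -3), Add(7, Mul(0, Add(2, -1)))), -2500))) = Add(-1081, Mul(1444, Add(Mul(-8, -7, Add(7, Mul(0, 1))), -2500))) = Add(-1081, Mul(1444, Add(Mul(-8, -7, Add(7, 0)), -2500))) = Add(-1081, Mul(1444, Add(Mul(-8, -7, 7), -2500))) = Add(-1081, Mul(1444, Add(392, -2500))) = Add(-1081, Mul(1444, -2108)) = Add(-1081, -3043952) = -3045033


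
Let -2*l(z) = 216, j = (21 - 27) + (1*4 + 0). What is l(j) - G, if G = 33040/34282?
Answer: -1867748/17141 ≈ -108.96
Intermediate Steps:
j = -2 (j = -6 + (4 + 0) = -6 + 4 = -2)
l(z) = -108 (l(z) = -½*216 = -108)
G = 16520/17141 (G = 33040*(1/34282) = 16520/17141 ≈ 0.96377)
l(j) - G = -108 - 1*16520/17141 = -108 - 16520/17141 = -1867748/17141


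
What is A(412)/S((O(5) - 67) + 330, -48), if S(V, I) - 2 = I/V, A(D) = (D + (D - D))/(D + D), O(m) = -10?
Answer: 253/916 ≈ 0.27620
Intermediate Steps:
A(D) = ½ (A(D) = (D + 0)/((2*D)) = D*(1/(2*D)) = ½)
S(V, I) = 2 + I/V
A(412)/S((O(5) - 67) + 330, -48) = 1/(2*(2 - 48/((-10 - 67) + 330))) = 1/(2*(2 - 48/(-77 + 330))) = 1/(2*(2 - 48/253)) = 1/(2*(458/253)) = (½)*(253/458) = 253/916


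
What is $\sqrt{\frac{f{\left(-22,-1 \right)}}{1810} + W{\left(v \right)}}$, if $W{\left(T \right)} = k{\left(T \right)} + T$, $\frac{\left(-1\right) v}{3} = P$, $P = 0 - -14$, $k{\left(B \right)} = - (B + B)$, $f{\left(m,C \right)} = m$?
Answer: $\frac{\sqrt{34389095}}{905} \approx 6.4798$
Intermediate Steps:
$k{\left(B \right)} = - 2 B$
$P = 14$ ($P = 0 + 14 = 14$)
$v = -42$ ($v = \left(-3\right) 14 = -42$)
$W{\left(T \right)} = - T$ ($W{\left(T \right)} = - 2 T + T = - T$)
$\sqrt{\frac{f{\left(-22,-1 \right)}}{1810} + W{\left(v \right)}} = \sqrt{- \frac{22}{1810} - -42} = \sqrt{\left(-22\right) \frac{1}{1810} + 42} = \sqrt{- \frac{11}{905} + 42} = \sqrt{\frac{37999}{905}} = \frac{\sqrt{34389095}}{905}$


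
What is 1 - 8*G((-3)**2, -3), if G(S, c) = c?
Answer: 25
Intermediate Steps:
1 - 8*G((-3)**2, -3) = 1 - 8*(-3) = 1 + 24 = 25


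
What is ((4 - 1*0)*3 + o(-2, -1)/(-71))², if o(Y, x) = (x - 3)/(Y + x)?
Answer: 6512704/45369 ≈ 143.55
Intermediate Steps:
o(Y, x) = (-3 + x)/(Y + x)
((4 - 1*0)*3 + o(-2, -1)/(-71))² = ((4 - 1*0)*3 + ((-3 - 1)/(-2 - 1))/(-71))² = ((4 + 0)*3 + (-4/(-3))*(-1/71))² = (4*3 - ⅓*(-4)*(-1/71))² = (12 + (4/3)*(-1/71))² = (12 - 4/213)² = (2552/213)² = 6512704/45369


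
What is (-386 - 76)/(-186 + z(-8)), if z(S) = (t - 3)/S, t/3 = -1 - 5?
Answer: 1232/489 ≈ 2.5194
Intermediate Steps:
t = -18 (t = 3*(-1 - 5) = 3*(-6) = -18)
z(S) = -21/S (z(S) = (-18 - 3)/S = -21/S)
(-386 - 76)/(-186 + z(-8)) = (-386 - 76)/(-186 - 21/(-8)) = -462/(-186 - 21*(-⅛)) = -462/(-186 + 21/8) = -462/(-1467/8) = -462*(-8/1467) = 1232/489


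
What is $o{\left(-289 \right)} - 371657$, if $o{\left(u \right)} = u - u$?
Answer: $-371657$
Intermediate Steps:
$o{\left(u \right)} = 0$
$o{\left(-289 \right)} - 371657 = 0 - 371657 = -371657$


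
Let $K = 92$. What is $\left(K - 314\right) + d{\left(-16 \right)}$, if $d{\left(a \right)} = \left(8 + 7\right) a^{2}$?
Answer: $3618$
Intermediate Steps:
$d{\left(a \right)} = 15 a^{2}$
$\left(K - 314\right) + d{\left(-16 \right)} = \left(92 - 314\right) + 15 \left(-16\right)^{2} = -222 + 15 \cdot 256 = -222 + 3840 = 3618$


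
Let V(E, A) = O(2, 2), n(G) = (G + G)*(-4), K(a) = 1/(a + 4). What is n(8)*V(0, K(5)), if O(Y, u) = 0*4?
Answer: 0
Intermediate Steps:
K(a) = 1/(4 + a)
n(G) = -8*G (n(G) = (2*G)*(-4) = -8*G)
O(Y, u) = 0
V(E, A) = 0
n(8)*V(0, K(5)) = -8*8*0 = -64*0 = 0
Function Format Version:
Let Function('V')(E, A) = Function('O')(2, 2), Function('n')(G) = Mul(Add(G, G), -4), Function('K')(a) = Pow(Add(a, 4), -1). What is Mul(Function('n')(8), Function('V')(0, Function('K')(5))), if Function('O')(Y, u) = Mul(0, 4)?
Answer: 0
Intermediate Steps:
Function('K')(a) = Pow(Add(4, a), -1)
Function('n')(G) = Mul(-8, G) (Function('n')(G) = Mul(Mul(2, G), -4) = Mul(-8, G))
Function('O')(Y, u) = 0
Function('V')(E, A) = 0
Mul(Function('n')(8), Function('V')(0, Function('K')(5))) = Mul(Mul(-8, 8), 0) = Mul(-64, 0) = 0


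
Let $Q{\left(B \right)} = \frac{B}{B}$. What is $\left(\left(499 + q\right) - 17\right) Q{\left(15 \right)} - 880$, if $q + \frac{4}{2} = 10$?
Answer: $-390$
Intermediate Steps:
$q = 8$ ($q = -2 + 10 = 8$)
$Q{\left(B \right)} = 1$
$\left(\left(499 + q\right) - 17\right) Q{\left(15 \right)} - 880 = \left(\left(499 + 8\right) - 17\right) 1 - 880 = \left(507 - 17\right) 1 - 880 = 490 \cdot 1 - 880 = 490 - 880 = -390$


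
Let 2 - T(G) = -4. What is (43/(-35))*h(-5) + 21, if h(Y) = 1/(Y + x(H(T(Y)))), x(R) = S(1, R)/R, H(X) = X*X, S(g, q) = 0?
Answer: 3718/175 ≈ 21.246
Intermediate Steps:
T(G) = 6 (T(G) = 2 - 1*(-4) = 2 + 4 = 6)
H(X) = X**2
x(R) = 0 (x(R) = 0/R = 0)
h(Y) = 1/Y (h(Y) = 1/(Y + 0) = 1/Y)
(43/(-35))*h(-5) + 21 = (43/(-35))/(-5) + 21 = (43*(-1/35))*(-1/5) + 21 = -43/35*(-1/5) + 21 = 43/175 + 21 = 3718/175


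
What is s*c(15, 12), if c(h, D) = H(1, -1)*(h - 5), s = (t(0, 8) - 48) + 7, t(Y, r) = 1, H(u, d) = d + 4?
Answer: -1200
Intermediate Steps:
H(u, d) = 4 + d
s = -40 (s = (1 - 48) + 7 = -47 + 7 = -40)
c(h, D) = -15 + 3*h (c(h, D) = (4 - 1)*(h - 5) = 3*(-5 + h) = -15 + 3*h)
s*c(15, 12) = -40*(-15 + 3*15) = -40*(-15 + 45) = -40*30 = -1200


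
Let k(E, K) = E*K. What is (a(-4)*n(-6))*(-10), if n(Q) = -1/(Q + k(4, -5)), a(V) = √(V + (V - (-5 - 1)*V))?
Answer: -20*I*√2/13 ≈ -2.1757*I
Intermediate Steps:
a(V) = 2*√2*√V (a(V) = √(V + (V - (-6)*V)) = √(V + (V + 6*V)) = √(V + 7*V) = √(8*V) = 2*√2*√V)
n(Q) = -1/(-20 + Q) (n(Q) = -1/(Q + 4*(-5)) = -1/(Q - 20) = -1/(-20 + Q))
(a(-4)*n(-6))*(-10) = ((2*√2*√(-4))*(-1/(-20 - 6)))*(-10) = ((2*√2*(2*I))*(-1/(-26)))*(-10) = ((4*I*√2)*(-1*(-1/26)))*(-10) = ((4*I*√2)*(1/26))*(-10) = (2*I*√2/13)*(-10) = -20*I*√2/13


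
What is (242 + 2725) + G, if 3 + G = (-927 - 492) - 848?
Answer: 697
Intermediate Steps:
G = -2270 (G = -3 + ((-927 - 492) - 848) = -3 + (-1419 - 848) = -3 - 2267 = -2270)
(242 + 2725) + G = (242 + 2725) - 2270 = 2967 - 2270 = 697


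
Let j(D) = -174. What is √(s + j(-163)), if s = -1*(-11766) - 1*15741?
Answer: 3*I*√461 ≈ 64.413*I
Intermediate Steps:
s = -3975 (s = 11766 - 15741 = -3975)
√(s + j(-163)) = √(-3975 - 174) = √(-4149) = 3*I*√461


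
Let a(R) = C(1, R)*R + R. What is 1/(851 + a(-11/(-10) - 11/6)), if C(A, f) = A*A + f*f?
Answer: 3375/2865844 ≈ 0.0011777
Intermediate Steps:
C(A, f) = A² + f²
a(R) = R + R*(1 + R²) (a(R) = (1² + R²)*R + R = (1 + R²)*R + R = R*(1 + R²) + R = R + R*(1 + R²))
1/(851 + a(-11/(-10) - 11/6)) = 1/(851 + (-11/(-10) - 11/6)*(2 + (-11/(-10) - 11/6)²)) = 1/(851 + (-11*(-⅒) - 11*⅙)*(2 + (-11*(-⅒) - 11*⅙)²)) = 1/(851 + (11/10 - 11/6)*(2 + (11/10 - 11/6)²)) = 1/(851 - 11*(2 + (-11/15)²)/15) = 1/(851 - 11*(2 + 121/225)/15) = 1/(851 - 11/15*571/225) = 1/(851 - 6281/3375) = 1/(2865844/3375) = 3375/2865844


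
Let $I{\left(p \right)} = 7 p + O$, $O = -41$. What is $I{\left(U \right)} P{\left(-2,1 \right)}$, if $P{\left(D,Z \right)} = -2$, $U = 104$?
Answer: $-1374$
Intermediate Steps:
$I{\left(p \right)} = -41 + 7 p$ ($I{\left(p \right)} = 7 p - 41 = -41 + 7 p$)
$I{\left(U \right)} P{\left(-2,1 \right)} = \left(-41 + 7 \cdot 104\right) \left(-2\right) = \left(-41 + 728\right) \left(-2\right) = 687 \left(-2\right) = -1374$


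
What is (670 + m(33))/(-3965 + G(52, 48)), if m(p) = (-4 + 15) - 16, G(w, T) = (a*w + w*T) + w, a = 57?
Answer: 95/221 ≈ 0.42986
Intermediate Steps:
G(w, T) = 58*w + T*w (G(w, T) = (57*w + w*T) + w = (57*w + T*w) + w = 58*w + T*w)
m(p) = -5 (m(p) = 11 - 16 = -5)
(670 + m(33))/(-3965 + G(52, 48)) = (670 - 5)/(-3965 + 52*(58 + 48)) = 665/(-3965 + 52*106) = 665/(-3965 + 5512) = 665/1547 = 665*(1/1547) = 95/221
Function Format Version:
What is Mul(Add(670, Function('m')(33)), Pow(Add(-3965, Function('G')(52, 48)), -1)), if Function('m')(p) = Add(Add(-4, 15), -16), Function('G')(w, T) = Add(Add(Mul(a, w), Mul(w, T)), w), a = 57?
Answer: Rational(95, 221) ≈ 0.42986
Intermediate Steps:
Function('G')(w, T) = Add(Mul(58, w), Mul(T, w)) (Function('G')(w, T) = Add(Add(Mul(57, w), Mul(w, T)), w) = Add(Add(Mul(57, w), Mul(T, w)), w) = Add(Mul(58, w), Mul(T, w)))
Function('m')(p) = -5 (Function('m')(p) = Add(11, -16) = -5)
Mul(Add(670, Function('m')(33)), Pow(Add(-3965, Function('G')(52, 48)), -1)) = Mul(Add(670, -5), Pow(Add(-3965, Mul(52, Add(58, 48))), -1)) = Mul(665, Pow(Add(-3965, Mul(52, 106)), -1)) = Mul(665, Pow(Add(-3965, 5512), -1)) = Mul(665, Pow(1547, -1)) = Mul(665, Rational(1, 1547)) = Rational(95, 221)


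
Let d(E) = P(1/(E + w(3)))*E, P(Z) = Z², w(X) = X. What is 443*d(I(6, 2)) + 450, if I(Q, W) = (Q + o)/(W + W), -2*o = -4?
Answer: 12136/25 ≈ 485.44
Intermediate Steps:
o = 2 (o = -½*(-4) = 2)
I(Q, W) = (2 + Q)/(2*W) (I(Q, W) = (Q + 2)/(W + W) = (2 + Q)/((2*W)) = (2 + Q)*(1/(2*W)) = (2 + Q)/(2*W))
d(E) = E/(3 + E)² (d(E) = (1/(E + 3))²*E = (1/(3 + E))²*E = E/(3 + E)²)
443*d(I(6, 2)) + 450 = 443*(((½)*(2 + 6)/2)/(3 + (½)*(2 + 6)/2)²) + 450 = 443*(((½)*(½)*8)/(3 + (½)*(½)*8)²) + 450 = 443*(2/(3 + 2)²) + 450 = 443*(2/5²) + 450 = 443*(2*(1/25)) + 450 = 443*(2/25) + 450 = 886/25 + 450 = 12136/25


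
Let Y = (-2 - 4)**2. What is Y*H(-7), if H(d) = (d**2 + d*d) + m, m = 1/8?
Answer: 7065/2 ≈ 3532.5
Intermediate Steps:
Y = 36 (Y = (-6)**2 = 36)
m = 1/8 ≈ 0.12500
H(d) = 1/8 + 2*d**2 (H(d) = (d**2 + d*d) + 1/8 = (d**2 + d**2) + 1/8 = 2*d**2 + 1/8 = 1/8 + 2*d**2)
Y*H(-7) = 36*(1/8 + 2*(-7)**2) = 36*(1/8 + 2*49) = 36*(1/8 + 98) = 36*(785/8) = 7065/2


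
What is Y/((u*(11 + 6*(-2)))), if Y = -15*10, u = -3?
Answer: -50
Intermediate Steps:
Y = -150
Y/((u*(11 + 6*(-2)))) = -150*(-1/(3*(11 + 6*(-2)))) = -150*(-1/(3*(11 - 12))) = -150/((-3*(-1))) = -150/3 = -150*⅓ = -50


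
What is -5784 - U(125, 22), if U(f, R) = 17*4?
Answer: -5852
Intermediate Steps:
U(f, R) = 68
-5784 - U(125, 22) = -5784 - 1*68 = -5784 - 68 = -5852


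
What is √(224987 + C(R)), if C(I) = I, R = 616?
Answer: 3*√25067 ≈ 474.98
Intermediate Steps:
√(224987 + C(R)) = √(224987 + 616) = √225603 = 3*√25067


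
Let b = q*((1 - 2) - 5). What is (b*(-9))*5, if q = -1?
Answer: -270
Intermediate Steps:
b = 6 (b = -((1 - 2) - 5) = -(-1 - 5) = -1*(-6) = 6)
(b*(-9))*5 = (6*(-9))*5 = -54*5 = -270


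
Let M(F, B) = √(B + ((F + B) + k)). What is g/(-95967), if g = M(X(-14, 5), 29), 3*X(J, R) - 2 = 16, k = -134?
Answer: -I*√70/95967 ≈ -8.7182e-5*I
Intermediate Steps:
X(J, R) = 6 (X(J, R) = ⅔ + (⅓)*16 = ⅔ + 16/3 = 6)
M(F, B) = √(-134 + F + 2*B) (M(F, B) = √(B + ((F + B) - 134)) = √(B + ((B + F) - 134)) = √(B + (-134 + B + F)) = √(-134 + F + 2*B))
g = I*√70 (g = √(-134 + 6 + 2*29) = √(-134 + 6 + 58) = √(-70) = I*√70 ≈ 8.3666*I)
g/(-95967) = (I*√70)/(-95967) = (I*√70)*(-1/95967) = -I*√70/95967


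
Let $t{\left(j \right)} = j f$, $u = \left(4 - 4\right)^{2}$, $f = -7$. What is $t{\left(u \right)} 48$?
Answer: $0$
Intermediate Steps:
$u = 0$ ($u = \left(4 - 4\right)^{2} = 0^{2} = 0$)
$t{\left(j \right)} = - 7 j$ ($t{\left(j \right)} = j \left(-7\right) = - 7 j$)
$t{\left(u \right)} 48 = \left(-7\right) 0 \cdot 48 = 0 \cdot 48 = 0$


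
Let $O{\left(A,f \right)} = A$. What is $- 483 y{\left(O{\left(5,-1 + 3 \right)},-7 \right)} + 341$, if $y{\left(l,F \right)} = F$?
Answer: $3722$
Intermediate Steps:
$- 483 y{\left(O{\left(5,-1 + 3 \right)},-7 \right)} + 341 = \left(-483\right) \left(-7\right) + 341 = 3381 + 341 = 3722$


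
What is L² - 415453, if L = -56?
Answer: -412317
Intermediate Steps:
L² - 415453 = (-56)² - 415453 = 3136 - 415453 = -412317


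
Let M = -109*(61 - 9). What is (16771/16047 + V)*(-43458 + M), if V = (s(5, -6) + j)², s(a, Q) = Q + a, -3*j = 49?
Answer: -237671735378/16047 ≈ -1.4811e+7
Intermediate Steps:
j = -49/3 (j = -⅓*49 = -49/3 ≈ -16.333)
M = -5668 (M = -109*52 = -5668)
V = 2704/9 (V = ((-6 + 5) - 49/3)² = (-1 - 49/3)² = (-52/3)² = 2704/9 ≈ 300.44)
(16771/16047 + V)*(-43458 + M) = (16771/16047 + 2704/9)*(-43458 - 5668) = (16771*(1/16047) + 2704/9)*(-49126) = (16771/16047 + 2704/9)*(-49126) = (4838003/16047)*(-49126) = -237671735378/16047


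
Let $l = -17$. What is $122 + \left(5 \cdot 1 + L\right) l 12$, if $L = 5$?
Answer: $-1918$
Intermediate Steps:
$122 + \left(5 \cdot 1 + L\right) l 12 = 122 + \left(5 \cdot 1 + 5\right) \left(-17\right) 12 = 122 + \left(5 + 5\right) \left(-17\right) 12 = 122 + 10 \left(-17\right) 12 = 122 - 2040 = -1918$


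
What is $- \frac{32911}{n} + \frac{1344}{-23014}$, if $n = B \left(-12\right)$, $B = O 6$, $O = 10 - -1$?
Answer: $\frac{378174653}{9113544} \approx 41.496$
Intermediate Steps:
$O = 11$ ($O = 10 + 1 = 11$)
$B = 66$ ($B = 11 \cdot 6 = 66$)
$n = -792$ ($n = 66 \left(-12\right) = -792$)
$- \frac{32911}{n} + \frac{1344}{-23014} = - \frac{32911}{-792} + \frac{1344}{-23014} = \left(-32911\right) \left(- \frac{1}{792}\right) + 1344 \left(- \frac{1}{23014}\right) = \frac{32911}{792} - \frac{672}{11507} = \frac{378174653}{9113544}$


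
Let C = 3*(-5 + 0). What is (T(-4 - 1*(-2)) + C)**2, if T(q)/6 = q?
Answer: 729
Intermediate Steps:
T(q) = 6*q
C = -15 (C = 3*(-5) = -15)
(T(-4 - 1*(-2)) + C)**2 = (6*(-4 - 1*(-2)) - 15)**2 = (6*(-4 + 2) - 15)**2 = (6*(-2) - 15)**2 = (-12 - 15)**2 = (-27)**2 = 729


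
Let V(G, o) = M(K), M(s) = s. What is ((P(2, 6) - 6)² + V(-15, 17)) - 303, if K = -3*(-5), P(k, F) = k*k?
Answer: -284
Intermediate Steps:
P(k, F) = k²
K = 15
V(G, o) = 15
((P(2, 6) - 6)² + V(-15, 17)) - 303 = ((2² - 6)² + 15) - 303 = ((4 - 6)² + 15) - 303 = ((-2)² + 15) - 303 = (4 + 15) - 303 = 19 - 303 = -284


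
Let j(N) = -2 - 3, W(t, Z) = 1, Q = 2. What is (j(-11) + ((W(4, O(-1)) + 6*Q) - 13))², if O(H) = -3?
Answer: 25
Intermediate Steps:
j(N) = -5
(j(-11) + ((W(4, O(-1)) + 6*Q) - 13))² = (-5 + ((1 + 6*2) - 13))² = (-5 + ((1 + 12) - 13))² = (-5 + (13 - 13))² = (-5 + 0)² = (-5)² = 25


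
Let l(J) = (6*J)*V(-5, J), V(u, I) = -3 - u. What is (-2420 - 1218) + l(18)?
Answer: -3422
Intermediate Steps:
l(J) = 12*J (l(J) = (6*J)*(-3 - 1*(-5)) = (6*J)*(-3 + 5) = (6*J)*2 = 12*J)
(-2420 - 1218) + l(18) = (-2420 - 1218) + 12*18 = -3638 + 216 = -3422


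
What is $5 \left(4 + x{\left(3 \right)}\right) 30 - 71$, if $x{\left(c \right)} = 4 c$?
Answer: $2329$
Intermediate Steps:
$5 \left(4 + x{\left(3 \right)}\right) 30 - 71 = 5 \left(4 + 4 \cdot 3\right) 30 - 71 = 5 \left(4 + 12\right) 30 - 71 = 5 \cdot 16 \cdot 30 - 71 = 80 \cdot 30 - 71 = 2400 - 71 = 2329$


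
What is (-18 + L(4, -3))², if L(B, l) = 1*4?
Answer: 196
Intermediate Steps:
L(B, l) = 4
(-18 + L(4, -3))² = (-18 + 4)² = (-14)² = 196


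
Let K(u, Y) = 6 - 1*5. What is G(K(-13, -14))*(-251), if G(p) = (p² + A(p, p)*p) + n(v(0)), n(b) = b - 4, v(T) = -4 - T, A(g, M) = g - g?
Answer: 1757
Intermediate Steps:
A(g, M) = 0
K(u, Y) = 1 (K(u, Y) = 6 - 5 = 1)
n(b) = -4 + b
G(p) = -8 + p² (G(p) = (p² + 0*p) + (-4 + (-4 - 1*0)) = (p² + 0) + (-4 + (-4 + 0)) = p² + (-4 - 4) = p² - 8 = -8 + p²)
G(K(-13, -14))*(-251) = (-8 + 1²)*(-251) = (-8 + 1)*(-251) = -7*(-251) = 1757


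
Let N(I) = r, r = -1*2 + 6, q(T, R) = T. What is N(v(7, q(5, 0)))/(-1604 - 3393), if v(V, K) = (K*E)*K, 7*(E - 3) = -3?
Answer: -4/4997 ≈ -0.00080048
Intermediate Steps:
E = 18/7 (E = 3 + (⅐)*(-3) = 3 - 3/7 = 18/7 ≈ 2.5714)
r = 4 (r = -2 + 6 = 4)
v(V, K) = 18*K²/7 (v(V, K) = (K*(18/7))*K = (18*K/7)*K = 18*K²/7)
N(I) = 4
N(v(7, q(5, 0)))/(-1604 - 3393) = 4/(-1604 - 3393) = 4/(-4997) = 4*(-1/4997) = -4/4997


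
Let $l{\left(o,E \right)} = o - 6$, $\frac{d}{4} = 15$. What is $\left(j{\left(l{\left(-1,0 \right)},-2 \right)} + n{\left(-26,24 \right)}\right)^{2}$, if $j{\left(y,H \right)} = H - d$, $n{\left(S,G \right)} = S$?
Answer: $7744$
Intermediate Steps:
$d = 60$ ($d = 4 \cdot 15 = 60$)
$l{\left(o,E \right)} = -6 + o$ ($l{\left(o,E \right)} = o - 6 = -6 + o$)
$j{\left(y,H \right)} = -60 + H$ ($j{\left(y,H \right)} = H - 60 = -60 + H$)
$\left(j{\left(l{\left(-1,0 \right)},-2 \right)} + n{\left(-26,24 \right)}\right)^{2} = \left(\left(-60 - 2\right) - 26\right)^{2} = \left(-62 - 26\right)^{2} = \left(-88\right)^{2} = 7744$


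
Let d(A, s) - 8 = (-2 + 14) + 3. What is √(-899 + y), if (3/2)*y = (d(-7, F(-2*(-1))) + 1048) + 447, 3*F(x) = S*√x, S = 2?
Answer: √113 ≈ 10.630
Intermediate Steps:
F(x) = 2*√x/3 (F(x) = (2*√x)/3 = 2*√x/3)
d(A, s) = 23 (d(A, s) = 8 + ((-2 + 14) + 3) = 8 + (12 + 3) = 8 + 15 = 23)
y = 1012 (y = 2*((23 + 1048) + 447)/3 = 2*(1071 + 447)/3 = (⅔)*1518 = 1012)
√(-899 + y) = √(-899 + 1012) = √113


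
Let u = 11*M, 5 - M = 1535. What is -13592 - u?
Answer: 3238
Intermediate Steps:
M = -1530 (M = 5 - 1*1535 = 5 - 1535 = -1530)
u = -16830 (u = 11*(-1530) = -16830)
-13592 - u = -13592 - 1*(-16830) = -13592 + 16830 = 3238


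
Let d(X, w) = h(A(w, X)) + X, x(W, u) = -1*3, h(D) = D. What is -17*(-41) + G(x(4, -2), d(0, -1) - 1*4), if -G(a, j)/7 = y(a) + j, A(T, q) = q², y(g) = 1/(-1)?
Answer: 732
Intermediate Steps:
y(g) = -1
x(W, u) = -3
d(X, w) = X + X² (d(X, w) = X² + X = X + X²)
G(a, j) = 7 - 7*j (G(a, j) = -7*(-1 + j) = 7 - 7*j)
-17*(-41) + G(x(4, -2), d(0, -1) - 1*4) = -17*(-41) + (7 - 7*(0*(1 + 0) - 1*4)) = 697 + (7 - 7*(0*1 - 4)) = 697 + (7 - 7*(0 - 4)) = 697 + (7 - 7*(-4)) = 697 + (7 + 28) = 697 + 35 = 732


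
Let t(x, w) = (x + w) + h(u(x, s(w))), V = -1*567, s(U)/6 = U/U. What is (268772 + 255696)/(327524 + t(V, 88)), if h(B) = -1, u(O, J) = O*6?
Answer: 131117/81761 ≈ 1.6037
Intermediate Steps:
s(U) = 6 (s(U) = 6*(U/U) = 6*1 = 6)
V = -567
u(O, J) = 6*O
t(x, w) = -1 + w + x (t(x, w) = (x + w) - 1 = (w + x) - 1 = -1 + w + x)
(268772 + 255696)/(327524 + t(V, 88)) = (268772 + 255696)/(327524 + (-1 + 88 - 567)) = 524468/(327524 - 480) = 524468/327044 = 524468*(1/327044) = 131117/81761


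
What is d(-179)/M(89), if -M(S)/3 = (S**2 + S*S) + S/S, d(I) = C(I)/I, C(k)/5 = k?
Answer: -5/47529 ≈ -0.00010520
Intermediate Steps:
C(k) = 5*k
d(I) = 5 (d(I) = (5*I)/I = 5)
M(S) = -3 - 6*S**2 (M(S) = -3*((S**2 + S*S) + S/S) = -3*((S**2 + S**2) + 1) = -3*(2*S**2 + 1) = -3*(1 + 2*S**2) = -3 - 6*S**2)
d(-179)/M(89) = 5/(-3 - 6*89**2) = 5/(-3 - 6*7921) = 5/(-3 - 47526) = 5/(-47529) = 5*(-1/47529) = -5/47529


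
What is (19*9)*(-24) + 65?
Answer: -4039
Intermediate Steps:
(19*9)*(-24) + 65 = 171*(-24) + 65 = -4104 + 65 = -4039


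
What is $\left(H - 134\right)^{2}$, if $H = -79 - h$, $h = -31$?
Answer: $33124$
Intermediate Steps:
$H = -48$ ($H = -79 - -31 = -79 + 31 = -48$)
$\left(H - 134\right)^{2} = \left(-48 - 134\right)^{2} = \left(-182\right)^{2} = 33124$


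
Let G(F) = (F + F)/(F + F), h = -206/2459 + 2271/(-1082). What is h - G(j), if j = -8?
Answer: -8467919/2660638 ≈ -3.1827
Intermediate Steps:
h = -5807281/2660638 (h = -206*1/2459 + 2271*(-1/1082) = -206/2459 - 2271/1082 = -5807281/2660638 ≈ -2.1827)
G(F) = 1 (G(F) = (2*F)/((2*F)) = (2*F)*(1/(2*F)) = 1)
h - G(j) = -5807281/2660638 - 1*1 = -5807281/2660638 - 1 = -8467919/2660638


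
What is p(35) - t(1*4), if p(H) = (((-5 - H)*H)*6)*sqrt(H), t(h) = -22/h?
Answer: 11/2 - 8400*sqrt(35) ≈ -49690.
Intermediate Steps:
p(H) = 6*H**(3/2)*(-5 - H) (p(H) = ((H*(-5 - H))*6)*sqrt(H) = (6*H*(-5 - H))*sqrt(H) = 6*H**(3/2)*(-5 - H))
p(35) - t(1*4) = 6*35**(3/2)*(-5 - 1*35) - (-22)/(1*4) = 6*(35*sqrt(35))*(-5 - 35) - (-22)/4 = 6*(35*sqrt(35))*(-40) - (-22)/4 = -8400*sqrt(35) - 1*(-11/2) = -8400*sqrt(35) + 11/2 = 11/2 - 8400*sqrt(35)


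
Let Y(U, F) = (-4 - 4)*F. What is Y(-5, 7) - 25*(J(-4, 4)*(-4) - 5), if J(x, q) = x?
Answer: -331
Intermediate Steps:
Y(U, F) = -8*F
Y(-5, 7) - 25*(J(-4, 4)*(-4) - 5) = -8*7 - 25*(-4*(-4) - 5) = -56 - 25*(16 - 5) = -56 - 25*11 = -56 - 275 = -331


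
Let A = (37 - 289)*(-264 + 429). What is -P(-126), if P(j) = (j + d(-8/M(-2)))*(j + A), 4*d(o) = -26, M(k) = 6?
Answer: -5526045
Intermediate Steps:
d(o) = -13/2 (d(o) = (¼)*(-26) = -13/2)
A = -41580 (A = -252*165 = -41580)
P(j) = (-41580 + j)*(-13/2 + j) (P(j) = (j - 13/2)*(j - 41580) = (-13/2 + j)*(-41580 + j) = (-41580 + j)*(-13/2 + j))
-P(-126) = -(270270 + (-126)² - 83173/2*(-126)) = -(270270 + 15876 + 5239899) = -1*5526045 = -5526045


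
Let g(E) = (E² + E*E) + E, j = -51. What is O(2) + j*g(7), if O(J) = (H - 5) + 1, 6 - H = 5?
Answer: -5358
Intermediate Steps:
H = 1 (H = 6 - 1*5 = 6 - 5 = 1)
O(J) = -3 (O(J) = (1 - 5) + 1 = -4 + 1 = -3)
g(E) = E + 2*E² (g(E) = (E² + E²) + E = 2*E² + E = E + 2*E²)
O(2) + j*g(7) = -3 - 357*(1 + 2*7) = -3 - 357*(1 + 14) = -3 - 357*15 = -3 - 51*105 = -3 - 5355 = -5358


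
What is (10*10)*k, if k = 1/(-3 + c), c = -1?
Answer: -25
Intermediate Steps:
k = -1/4 (k = 1/(-3 - 1) = 1/(-4) = -1/4 ≈ -0.25000)
(10*10)*k = (10*10)*(-1/4) = 100*(-1/4) = -25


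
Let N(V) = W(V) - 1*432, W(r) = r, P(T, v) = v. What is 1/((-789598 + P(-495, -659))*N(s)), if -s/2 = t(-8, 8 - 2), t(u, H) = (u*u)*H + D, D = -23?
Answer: 1/911956578 ≈ 1.0965e-9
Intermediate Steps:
t(u, H) = -23 + H*u² (t(u, H) = (u*u)*H - 23 = u²*H - 23 = H*u² - 23 = -23 + H*u²)
s = -722 (s = -2*(-23 + (8 - 2)*(-8)²) = -2*(-23 + 6*64) = -2*(-23 + 384) = -2*361 = -722)
N(V) = -432 + V (N(V) = V - 1*432 = V - 432 = -432 + V)
1/((-789598 + P(-495, -659))*N(s)) = 1/((-789598 - 659)*(-432 - 722)) = 1/(-790257*(-1154)) = -1/790257*(-1/1154) = 1/911956578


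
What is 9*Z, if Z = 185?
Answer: 1665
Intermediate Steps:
9*Z = 9*185 = 1665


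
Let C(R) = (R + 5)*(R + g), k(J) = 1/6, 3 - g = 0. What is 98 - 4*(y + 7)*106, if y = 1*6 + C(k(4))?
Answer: -111160/9 ≈ -12351.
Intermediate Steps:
g = 3 (g = 3 - 1*0 = 3 + 0 = 3)
k(J) = 1/6 (k(J) = 1*(1/6) = 1/6)
C(R) = (3 + R)*(5 + R) (C(R) = (R + 5)*(R + 3) = (5 + R)*(3 + R) = (3 + R)*(5 + R))
y = 805/36 (y = 1*6 + (15 + (1/6)**2 + 8*(1/6)) = 6 + (15 + 1/36 + 4/3) = 6 + 589/36 = 805/36 ≈ 22.361)
98 - 4*(y + 7)*106 = 98 - 4*(805/36 + 7)*106 = 98 - 4*1057/36*106 = 98 - 1057/9*106 = 98 - 112042/9 = -111160/9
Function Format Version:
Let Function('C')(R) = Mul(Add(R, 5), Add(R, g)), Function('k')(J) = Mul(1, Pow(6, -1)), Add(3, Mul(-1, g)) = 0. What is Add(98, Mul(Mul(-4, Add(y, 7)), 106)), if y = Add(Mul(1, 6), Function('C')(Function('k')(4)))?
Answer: Rational(-111160, 9) ≈ -12351.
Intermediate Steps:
g = 3 (g = Add(3, Mul(-1, 0)) = Add(3, 0) = 3)
Function('k')(J) = Rational(1, 6) (Function('k')(J) = Mul(1, Rational(1, 6)) = Rational(1, 6))
Function('C')(R) = Mul(Add(3, R), Add(5, R)) (Function('C')(R) = Mul(Add(R, 5), Add(R, 3)) = Mul(Add(5, R), Add(3, R)) = Mul(Add(3, R), Add(5, R)))
y = Rational(805, 36) (y = Add(Mul(1, 6), Add(15, Pow(Rational(1, 6), 2), Mul(8, Rational(1, 6)))) = Add(6, Add(15, Rational(1, 36), Rational(4, 3))) = Add(6, Rational(589, 36)) = Rational(805, 36) ≈ 22.361)
Add(98, Mul(Mul(-4, Add(y, 7)), 106)) = Add(98, Mul(Mul(-4, Add(Rational(805, 36), 7)), 106)) = Add(98, Mul(Mul(-4, Rational(1057, 36)), 106)) = Add(98, Mul(Rational(-1057, 9), 106)) = Add(98, Rational(-112042, 9)) = Rational(-111160, 9)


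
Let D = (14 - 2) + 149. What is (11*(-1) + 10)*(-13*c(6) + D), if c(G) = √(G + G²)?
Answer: -161 + 13*√42 ≈ -76.750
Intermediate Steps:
D = 161 (D = 12 + 149 = 161)
(11*(-1) + 10)*(-13*c(6) + D) = (11*(-1) + 10)*(-13*√6*√(1 + 6) + 161) = (-11 + 10)*(-13*√42 + 161) = -(-13*√42 + 161) = -(161 - 13*√42) = -161 + 13*√42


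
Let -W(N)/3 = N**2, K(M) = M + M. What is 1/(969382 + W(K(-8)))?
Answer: 1/968614 ≈ 1.0324e-6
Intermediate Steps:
K(M) = 2*M
W(N) = -3*N**2
1/(969382 + W(K(-8))) = 1/(969382 - 3*(2*(-8))**2) = 1/(969382 - 3*(-16)**2) = 1/(969382 - 3*256) = 1/(969382 - 768) = 1/968614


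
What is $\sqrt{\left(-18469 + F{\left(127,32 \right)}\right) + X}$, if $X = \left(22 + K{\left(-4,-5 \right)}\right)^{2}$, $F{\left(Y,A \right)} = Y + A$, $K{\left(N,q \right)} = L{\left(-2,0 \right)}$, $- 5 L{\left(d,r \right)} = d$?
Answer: $\frac{i \sqrt{445206}}{5} \approx 133.45 i$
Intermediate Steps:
$L{\left(d,r \right)} = - \frac{d}{5}$
$K{\left(N,q \right)} = \frac{2}{5}$ ($K{\left(N,q \right)} = \left(- \frac{1}{5}\right) \left(-2\right) = \frac{2}{5}$)
$F{\left(Y,A \right)} = A + Y$
$X = \frac{12544}{25}$ ($X = \left(22 + \frac{2}{5}\right)^{2} = \left(\frac{112}{5}\right)^{2} = \frac{12544}{25} \approx 501.76$)
$\sqrt{\left(-18469 + F{\left(127,32 \right)}\right) + X} = \sqrt{\left(-18469 + \left(32 + 127\right)\right) + \frac{12544}{25}} = \sqrt{\left(-18469 + 159\right) + \frac{12544}{25}} = \sqrt{-18310 + \frac{12544}{25}} = \sqrt{- \frac{445206}{25}} = \frac{i \sqrt{445206}}{5}$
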